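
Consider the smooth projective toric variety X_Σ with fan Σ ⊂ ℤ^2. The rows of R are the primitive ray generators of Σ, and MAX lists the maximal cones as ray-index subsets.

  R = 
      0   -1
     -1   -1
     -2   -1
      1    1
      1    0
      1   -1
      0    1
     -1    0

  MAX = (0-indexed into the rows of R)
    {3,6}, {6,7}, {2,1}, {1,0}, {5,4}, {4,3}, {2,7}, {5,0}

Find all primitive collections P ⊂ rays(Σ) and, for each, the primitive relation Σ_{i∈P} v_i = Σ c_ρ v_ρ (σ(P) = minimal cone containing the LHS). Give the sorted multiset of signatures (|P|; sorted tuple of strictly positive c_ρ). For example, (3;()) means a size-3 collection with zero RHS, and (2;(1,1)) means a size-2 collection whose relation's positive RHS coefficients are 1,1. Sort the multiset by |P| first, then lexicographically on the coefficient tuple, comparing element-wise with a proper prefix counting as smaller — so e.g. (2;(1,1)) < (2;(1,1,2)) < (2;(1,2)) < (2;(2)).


Minimal non-faces — 20 found among 8 rays, 8 max cones:

  {0,6}:  v_{0} + v_{6} = 0  ⇒ sig = (2;())
  {1,3}:  v_{1} + v_{3} = 0  ⇒ sig = (2;())
  {4,7}:  v_{4} + v_{7} = 0  ⇒ sig = (2;())
  {0,3}:  v_{0} + v_{3} = v_{4}  ⇒ sig = (2;(1))
  {0,4}:  v_{0} + v_{4} = v_{5}  ⇒ sig = (2;(1))
  {0,7}:  v_{0} + v_{7} = v_{1}  ⇒ sig = (2;(1))
  {1,4}:  v_{1} + v_{4} = v_{0}  ⇒ sig = (2;(1))
  {1,6}:  v_{1} + v_{6} = v_{7}  ⇒ sig = (2;(1))
  {1,7}:  v_{1} + v_{7} = v_{2}  ⇒ sig = (2;(1))
  {2,3}:  v_{2} + v_{3} = v_{7}  ⇒ sig = (2;(1))
  {2,4}:  v_{2} + v_{4} = v_{1}  ⇒ sig = (2;(1))
  {3,7}:  v_{3} + v_{7} = v_{6}  ⇒ sig = (2;(1))
  {4,6}:  v_{4} + v_{6} = v_{3}  ⇒ sig = (2;(1))
  {5,6}:  v_{5} + v_{6} = v_{4}  ⇒ sig = (2;(1))
  {5,7}:  v_{5} + v_{7} = v_{0}  ⇒ sig = (2;(1))
  {2,5}:  v_{2} + v_{5} = v_{0} + v_{1}  ⇒ sig = (2;(1,1))
  {0,2}:  v_{0} + v_{2} = 2·v_{1}  ⇒ sig = (2;(2))
  {1,5}:  v_{1} + v_{5} = 2·v_{0}  ⇒ sig = (2;(2))
  {2,6}:  v_{2} + v_{6} = 2·v_{7}  ⇒ sig = (2;(2))
  {3,5}:  v_{3} + v_{5} = 2·v_{4}  ⇒ sig = (2;(2))

Signatures (|P|; sorted positive RHS coefficients), sorted:
[(2;()), (2;()), (2;()), (2;(1)), (2;(1)), (2;(1)), (2;(1)), (2;(1)), (2;(1)), (2;(1)), (2;(1)), (2;(1)), (2;(1)), (2;(1)), (2;(1)), (2;(1,1)), (2;(2)), (2;(2)), (2;(2)), (2;(2))]


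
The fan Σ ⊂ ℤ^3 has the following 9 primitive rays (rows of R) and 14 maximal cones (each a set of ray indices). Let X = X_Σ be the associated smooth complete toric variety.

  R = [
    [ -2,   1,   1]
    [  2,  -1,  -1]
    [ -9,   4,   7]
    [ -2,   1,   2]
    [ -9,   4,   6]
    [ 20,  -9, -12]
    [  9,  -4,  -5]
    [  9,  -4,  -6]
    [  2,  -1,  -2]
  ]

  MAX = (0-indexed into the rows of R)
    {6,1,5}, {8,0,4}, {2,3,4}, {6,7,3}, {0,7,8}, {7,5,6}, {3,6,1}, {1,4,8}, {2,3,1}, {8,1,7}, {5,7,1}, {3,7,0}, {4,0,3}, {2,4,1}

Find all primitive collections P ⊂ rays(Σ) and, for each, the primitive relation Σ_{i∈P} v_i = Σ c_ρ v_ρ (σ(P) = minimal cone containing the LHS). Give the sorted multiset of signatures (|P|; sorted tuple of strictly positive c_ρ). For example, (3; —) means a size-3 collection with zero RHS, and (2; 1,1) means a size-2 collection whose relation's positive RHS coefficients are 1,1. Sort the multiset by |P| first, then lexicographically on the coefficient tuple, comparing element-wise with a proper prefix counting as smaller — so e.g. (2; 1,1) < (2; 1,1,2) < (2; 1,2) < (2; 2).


Σ has 18 primitive collections:

  P={0,1}:  v_{0} + v_{1} = 0  so sig = (2; —)
  P={3,8}:  v_{3} + v_{8} = 0  so sig = (2; —)
  P={4,7}:  v_{4} + v_{7} = 0  so sig = (2; —)
  P={0,2}:  v_{0} + v_{2} = v_{3} + v_{4}  so sig = (2; 1,1)
  P={0,5}:  v_{0} + v_{5} = v_{6} + v_{7}  so sig = (2; 1,1)
  P={0,6}:  v_{0} + v_{6} = v_{3} + v_{7}  so sig = (2; 1,1)
  P={2,7}:  v_{2} + v_{7} = v_{1} + v_{3}  so sig = (2; 1,1)
  P={2,8}:  v_{2} + v_{8} = v_{1} + v_{4}  so sig = (2; 1,1)
  P={4,5}:  v_{4} + v_{5} = v_{1} + v_{6}  so sig = (2; 1,1)
  P={4,6}:  v_{4} + v_{6} = v_{1} + v_{3}  so sig = (2; 1,1)
  P={6,8}:  v_{6} + v_{8} = v_{1} + v_{7}  so sig = (2; 1,1)
  P={2,5}:  v_{2} + v_{5} = 2·v_{1} + v_{3} + v_{6}  so sig = (2; 1,1,2)
  P={3,5}:  v_{3} + v_{5} = 2·v_{6}  so sig = (2; 2)
  P={2,6}:  v_{2} + v_{6} = 2·v_{1} + 2·v_{3}  so sig = (2; 2,2)
  P={5,8}:  v_{5} + v_{8} = 2·v_{1} + 2·v_{7}  so sig = (2; 2,2)
  P={1,3,4}:  v_{1} + v_{3} + v_{4} = v_{2}  so sig = (3; 1)
  P={1,3,7}:  v_{1} + v_{3} + v_{7} = v_{6}  so sig = (3; 1)
  P={1,6,7}:  v_{1} + v_{6} + v_{7} = v_{5}  so sig = (3; 1)

so the primitive-relation signature multiset is
    (2; —)
    (2; —)
    (2; —)
    (2; 1,1)
    (2; 1,1)
    (2; 1,1)
    (2; 1,1)
    (2; 1,1)
    (2; 1,1)
    (2; 1,1)
    (2; 1,1)
    (2; 1,1,2)
    (2; 2)
    (2; 2,2)
    (2; 2,2)
    (3; 1)
    (3; 1)
    (3; 1)


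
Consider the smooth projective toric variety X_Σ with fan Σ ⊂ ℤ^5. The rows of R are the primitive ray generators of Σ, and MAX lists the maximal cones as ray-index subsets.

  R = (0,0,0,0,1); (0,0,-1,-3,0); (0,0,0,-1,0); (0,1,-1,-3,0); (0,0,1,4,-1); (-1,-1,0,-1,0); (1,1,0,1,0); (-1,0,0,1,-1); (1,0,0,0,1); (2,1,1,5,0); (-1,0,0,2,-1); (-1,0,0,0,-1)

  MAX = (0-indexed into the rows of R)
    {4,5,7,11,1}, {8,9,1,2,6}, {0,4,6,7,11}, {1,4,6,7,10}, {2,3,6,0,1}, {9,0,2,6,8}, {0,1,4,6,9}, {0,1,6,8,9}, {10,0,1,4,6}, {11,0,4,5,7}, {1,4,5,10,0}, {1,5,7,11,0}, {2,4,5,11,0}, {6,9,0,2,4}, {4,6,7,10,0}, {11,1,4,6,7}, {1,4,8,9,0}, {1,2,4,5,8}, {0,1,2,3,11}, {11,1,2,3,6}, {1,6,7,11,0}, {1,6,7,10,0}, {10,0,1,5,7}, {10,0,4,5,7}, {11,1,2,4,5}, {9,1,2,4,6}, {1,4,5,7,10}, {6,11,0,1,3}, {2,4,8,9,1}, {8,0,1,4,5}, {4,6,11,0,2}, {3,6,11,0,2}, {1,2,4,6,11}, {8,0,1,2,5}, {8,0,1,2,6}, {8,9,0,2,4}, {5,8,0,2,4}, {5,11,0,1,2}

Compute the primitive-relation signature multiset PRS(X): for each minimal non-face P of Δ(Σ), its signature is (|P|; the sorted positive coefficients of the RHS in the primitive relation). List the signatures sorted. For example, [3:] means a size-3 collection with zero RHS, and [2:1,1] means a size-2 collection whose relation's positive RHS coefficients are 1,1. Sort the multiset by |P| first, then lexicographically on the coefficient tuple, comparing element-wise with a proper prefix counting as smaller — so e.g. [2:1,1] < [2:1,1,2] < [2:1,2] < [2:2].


Primitive collections (23):

  P={5,6}:  v_{5} + v_{6} = 0  ⇒ sig = [2:]
  P={8,11}:  v_{8} + v_{11} = 0  ⇒ sig = [2:]
  P={2,7}:  v_{2} + v_{7} = v_{11}  ⇒ sig = [2:1]
  P={2,10}:  v_{2} + v_{10} = v_{7}  ⇒ sig = [2:1]
  P={3,4}:  v_{3} + v_{4} = v_{6} + v_{11}  ⇒ sig = [2:1,1]
  P={5,9}:  v_{5} + v_{9} = v_{4} + v_{8}  ⇒ sig = [2:1,1]
  P={9,11}:  v_{9} + v_{11} = v_{4} + v_{6}  ⇒ sig = [2:1,1]
  P={7,8}:  v_{7} + v_{8} = v_{0} + v_{1} + v_{4}  ⇒ sig = [2:1,1,1]
  P={3,5}:  v_{3} + v_{5} = v_{0} + v_{1} + v_{2} + v_{11}  ⇒ sig = [2:1,1,1,1]
  P={3,8}:  v_{3} + v_{8} = v_{0} + v_{1} + v_{2} + v_{6}  ⇒ sig = [2:1,1,1,1]
  P={3,10}:  v_{3} + v_{10} = v_{0} + v_{1} + v_{6} + v_{7} + v_{11}  ⇒ sig = [2:1,1,1,1,1]
  P={3,7}:  v_{3} + v_{7} = v_{0} + v_{1} + v_{6} + 2·v_{11}  ⇒ sig = [2:1,1,1,2]
  P={7,9}:  v_{7} + v_{9} = v_{0} + v_{1} + 2·v_{4} + v_{6}  ⇒ sig = [2:1,1,1,2]
  P={9,10}:  v_{9} + v_{10} = 2·v_{0} + 2·v_{1} + 3·v_{4} + v_{6}  ⇒ sig = [2:1,2,2,3]
  P={3,9}:  v_{3} + v_{9} = 2·v_{6}  ⇒ sig = [2:2]
  P={10,11}:  v_{10} + v_{11} = 2·v_{7}  ⇒ sig = [2:2]
  P={8,10}:  v_{8} + v_{10} = 2·v_{0} + 2·v_{1} + 2·v_{4}  ⇒ sig = [2:2,2,2]
  P={4,6,8}:  v_{4} + v_{6} + v_{8} = v_{9}  ⇒ sig = [3:1]
  P={0,1,2,4}:  v_{0} + v_{1} + v_{2} + v_{4} = 0  ⇒ sig = [4:]
  P={0,1,4,7}:  v_{0} + v_{1} + v_{4} + v_{7} = v_{10}  ⇒ sig = [4:1]
  P={0,1,4,11}:  v_{0} + v_{1} + v_{4} + v_{11} = v_{7}  ⇒ sig = [4:1]
  P={0,1,2,9}:  v_{0} + v_{1} + v_{2} + v_{9} = v_{6} + v_{8}  ⇒ sig = [4:1,1]
  P={0,1,2,6,11}:  v_{0} + v_{1} + v_{2} + v_{6} + v_{11} = v_{3}  ⇒ sig = [5:1]

Sorted signature multiset PRS(X):
    |P|=2: 17 collections, coeffs (), (), (1), (1), (1,1), (1,1), (1,1), (1,1,1), (1,1,1,1), (1,1,1,1), (1,1,1,1,1), (1,1,1,2), (1,1,1,2), (1,2,2,3), (2), (2), (2,2,2)
    |P|=3: 1 collection, coeffs (1)
    |P|=4: 4 collections, coeffs (), (1), (1), (1,1)
    |P|=5: 1 collection, coeffs (1)


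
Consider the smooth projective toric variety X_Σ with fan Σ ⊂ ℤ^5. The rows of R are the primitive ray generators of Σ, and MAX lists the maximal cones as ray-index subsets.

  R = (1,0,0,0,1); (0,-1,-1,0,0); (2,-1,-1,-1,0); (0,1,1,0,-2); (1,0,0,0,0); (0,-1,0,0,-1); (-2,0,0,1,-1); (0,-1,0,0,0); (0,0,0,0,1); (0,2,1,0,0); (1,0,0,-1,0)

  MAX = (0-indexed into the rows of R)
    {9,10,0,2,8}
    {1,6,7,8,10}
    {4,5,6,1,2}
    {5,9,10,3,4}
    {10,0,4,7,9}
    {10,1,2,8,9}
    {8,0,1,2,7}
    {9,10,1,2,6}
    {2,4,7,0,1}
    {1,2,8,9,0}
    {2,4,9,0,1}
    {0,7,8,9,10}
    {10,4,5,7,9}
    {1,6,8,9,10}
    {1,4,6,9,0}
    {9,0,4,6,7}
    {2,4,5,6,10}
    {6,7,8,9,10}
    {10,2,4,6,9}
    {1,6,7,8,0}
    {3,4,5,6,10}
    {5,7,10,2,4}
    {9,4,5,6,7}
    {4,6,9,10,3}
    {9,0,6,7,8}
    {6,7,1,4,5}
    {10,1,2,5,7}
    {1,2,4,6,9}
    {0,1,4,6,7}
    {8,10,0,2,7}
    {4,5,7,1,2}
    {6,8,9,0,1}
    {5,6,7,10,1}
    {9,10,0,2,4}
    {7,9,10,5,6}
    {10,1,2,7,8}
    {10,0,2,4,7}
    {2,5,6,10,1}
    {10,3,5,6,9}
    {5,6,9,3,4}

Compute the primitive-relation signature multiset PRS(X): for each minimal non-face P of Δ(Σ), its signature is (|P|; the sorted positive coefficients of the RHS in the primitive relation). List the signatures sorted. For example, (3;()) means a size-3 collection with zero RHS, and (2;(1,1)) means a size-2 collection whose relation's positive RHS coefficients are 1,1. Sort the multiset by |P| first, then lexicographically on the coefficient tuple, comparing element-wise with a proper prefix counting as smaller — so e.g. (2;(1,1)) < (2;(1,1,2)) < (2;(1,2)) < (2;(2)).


Primitive collections (20):

  P = {4,8}:  v_{4} + v_{8} = v_{0} ; sig = (2;(1))
  P = {5,8}:  v_{5} + v_{8} = v_{7} ; sig = (2;(1))
  P = {0,5}:  v_{0} + v_{5} = v_{4} + v_{7} ; sig = (2;(1,1))
  P = {3,8}:  v_{3} + v_{8} = v_{5} + v_{9} ; sig = (2;(1,1))
  P = {0,3}:  v_{0} + v_{3} = v_{4} + v_{5} + v_{9} ; sig = (2;(1,1,1))
  P = {3,7}:  v_{3} + v_{7} = 2·v_{5} + v_{9} ; sig = (2;(1,2))
  P = {1,3}:  v_{1} + v_{3} = 2·v_{4} + 2·v_{6} + 2·v_{10} ; sig = (2;(2,2,2))
  P = {2,3}:  v_{2} + v_{3} = 3·v_{4} + 2·v_{6} + 3·v_{10} ; sig = (2;(2,3,3))
  P = {0,6,10}:  v_{0} + v_{6} + v_{10} = 0 ; sig = (3;())
  P = {1,7,9}:  v_{1} + v_{7} + v_{9} = 0 ; sig = (3;())
  P = {1,4,10}:  v_{1} + v_{4} + v_{10} = v_{2} ; sig = (3;(1))
  P = {2,6,8}:  v_{2} + v_{6} + v_{8} = v_{1} ; sig = (3;(1))
  P = {0,1,10}:  v_{0} + v_{1} + v_{10} = v_{2} + v_{8} ; sig = (3;(1,1))
  P = {0,2,6}:  v_{0} + v_{2} + v_{6} = v_{1} + v_{4} ; sig = (3;(1,1))
  P = {2,6,7}:  v_{2} + v_{6} + v_{7} = v_{1} + v_{5} ; sig = (3;(1,1))
  P = {2,7,9}:  v_{2} + v_{7} + v_{9} = v_{4} + v_{10} ; sig = (3;(1,1))
  P = {1,5,9}:  v_{1} + v_{5} + v_{9} = v_{4} + v_{6} + v_{10} ; sig = (3;(1,1,1))
  P = {2,5,9}:  v_{2} + v_{5} + v_{9} = 2·v_{4} + v_{6} + 2·v_{10} ; sig = (3;(1,2,2))
  P = {4,6,7,10}:  v_{4} + v_{6} + v_{7} + v_{10} = v_{5} ; sig = (4;(1))
  P = {4,5,6,9,10}:  v_{4} + v_{5} + v_{6} + v_{9} + v_{10} = v_{3} ; sig = (5;(1))

Signatures (|P|; sorted positive RHS coefficients), sorted:
    |P|=2: 8 collections, coeffs (1), (1), (1,1), (1,1), (1,1,1), (1,2), (2,2,2), (2,3,3)
    |P|=3: 10 collections, coeffs (), (), (1), (1), (1,1), (1,1), (1,1), (1,1), (1,1,1), (1,2,2)
    |P|=4: 1 collection, coeffs (1)
    |P|=5: 1 collection, coeffs (1)


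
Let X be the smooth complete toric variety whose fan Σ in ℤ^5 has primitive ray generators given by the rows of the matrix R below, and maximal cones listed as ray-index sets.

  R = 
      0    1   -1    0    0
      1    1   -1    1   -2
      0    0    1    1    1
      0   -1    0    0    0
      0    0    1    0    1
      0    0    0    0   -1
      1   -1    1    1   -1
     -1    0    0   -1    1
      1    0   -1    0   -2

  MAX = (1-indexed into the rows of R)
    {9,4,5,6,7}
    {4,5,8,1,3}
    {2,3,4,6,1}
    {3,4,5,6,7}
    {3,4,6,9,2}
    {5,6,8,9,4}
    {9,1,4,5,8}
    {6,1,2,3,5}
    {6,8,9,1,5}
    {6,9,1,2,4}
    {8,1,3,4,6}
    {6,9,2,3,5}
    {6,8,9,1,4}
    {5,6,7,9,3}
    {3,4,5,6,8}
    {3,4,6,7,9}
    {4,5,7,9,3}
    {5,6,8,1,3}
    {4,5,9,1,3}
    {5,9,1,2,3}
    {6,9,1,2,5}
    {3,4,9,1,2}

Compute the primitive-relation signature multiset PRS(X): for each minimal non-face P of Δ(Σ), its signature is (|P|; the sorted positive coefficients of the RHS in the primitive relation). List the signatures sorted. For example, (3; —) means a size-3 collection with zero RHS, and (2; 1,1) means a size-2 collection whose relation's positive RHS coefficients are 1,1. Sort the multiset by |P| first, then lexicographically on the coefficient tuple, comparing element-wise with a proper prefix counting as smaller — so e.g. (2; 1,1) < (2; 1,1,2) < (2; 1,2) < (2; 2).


Δ(Σ) — 9 vertices, 9 min non-faces:

  P={1,7}:  v_{1} + v_{7} = v_{3} + v_{9}  so sig = (2; 1,1)
  P={2,8}:  v_{2} + v_{8} = v_{1} + v_{6}  so sig = (2; 1,1)
  P={7,8}:  v_{7} + v_{8} = v_{4} + v_{5} + v_{6}  so sig = (2; 1,1,1)
  P={2,7}:  v_{2} + v_{7} = 2·v_{3} + v_{6} + 2·v_{9}  so sig = (2; 1,2,2)
  P={3,8,9}:  v_{3} + v_{8} + v_{9} = 0  so sig = (3; —)
  P={2,4,5}:  v_{2} + v_{4} + v_{5} = v_{3} + v_{9}  so sig = (3; 1,1)
  P={1,4,5,6}:  v_{1} + v_{4} + v_{5} + v_{6} = 0  so sig = (4; —)
  P={1,3,6,9}:  v_{1} + v_{3} + v_{6} + v_{9} = v_{2}  so sig = (4; 1)
  P={3,4,5,6,9}:  v_{3} + v_{4} + v_{5} + v_{6} + v_{9} = v_{7}  so sig = (5; 1)

Sorted signature multiset PRS(X):
    |P|=2: 4 collections, coeffs (1,1), (1,1), (1,1,1), (1,2,2)
    |P|=3: 2 collections, coeffs (), (1,1)
    |P|=4: 2 collections, coeffs (), (1)
    |P|=5: 1 collection, coeffs (1)


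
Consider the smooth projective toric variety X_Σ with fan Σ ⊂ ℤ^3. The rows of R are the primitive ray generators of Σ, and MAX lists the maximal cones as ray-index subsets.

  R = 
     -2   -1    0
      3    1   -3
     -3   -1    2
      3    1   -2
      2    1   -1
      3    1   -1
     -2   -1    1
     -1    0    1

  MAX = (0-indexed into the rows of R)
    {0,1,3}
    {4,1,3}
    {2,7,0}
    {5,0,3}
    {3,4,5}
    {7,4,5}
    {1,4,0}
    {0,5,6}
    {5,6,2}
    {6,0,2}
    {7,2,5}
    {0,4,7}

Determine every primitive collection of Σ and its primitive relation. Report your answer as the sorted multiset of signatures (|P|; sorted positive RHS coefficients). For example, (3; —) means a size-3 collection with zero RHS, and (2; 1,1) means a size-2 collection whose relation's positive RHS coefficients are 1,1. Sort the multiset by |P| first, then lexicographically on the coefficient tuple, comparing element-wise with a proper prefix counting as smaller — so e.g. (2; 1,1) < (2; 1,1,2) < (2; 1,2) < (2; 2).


Δ(Σ) — 8 vertices, 14 min non-faces:

  • {2,3}:  v_{2} + v_{3} = 0 ; sig = (2; —)
  • {4,6}:  v_{4} + v_{6} = 0 ; sig = (2; —)
  • {2,4}:  v_{2} + v_{4} = v_{7} ; sig = (2; 1)
  • {3,7}:  v_{3} + v_{7} = v_{4} ; sig = (2; 1)
  • {6,7}:  v_{6} + v_{7} = v_{2} ; sig = (2; 1)
  • {1,2}:  v_{1} + v_{2} = v_{0} + v_{4} ; sig = (2; 1,1)
  • {1,6}:  v_{1} + v_{6} = v_{0} + v_{3} ; sig = (2; 1,1)
  • {3,6}:  v_{3} + v_{6} = v_{0} + v_{5} ; sig = (2; 1,1)
  • {1,7}:  v_{1} + v_{7} = v_{0} + 2·v_{4} ; sig = (2; 1,2)
  • {1,5}:  v_{1} + v_{5} = 2·v_{3} ; sig = (2; 2)
  • {0,5,7}:  v_{0} + v_{5} + v_{7} = 0 ; sig = (3; —)
  • {0,2,5}:  v_{0} + v_{2} + v_{5} = v_{6} ; sig = (3; 1)
  • {0,3,4}:  v_{0} + v_{3} + v_{4} = v_{1} ; sig = (3; 1)
  • {0,4,5}:  v_{0} + v_{4} + v_{5} = v_{3} ; sig = (3; 1)

so the primitive-relation signature multiset is
    |P|=2: 10 collections, coeffs (), (), (1), (1), (1), (1,1), (1,1), (1,1), (1,2), (2)
    |P|=3: 4 collections, coeffs (), (1), (1), (1)


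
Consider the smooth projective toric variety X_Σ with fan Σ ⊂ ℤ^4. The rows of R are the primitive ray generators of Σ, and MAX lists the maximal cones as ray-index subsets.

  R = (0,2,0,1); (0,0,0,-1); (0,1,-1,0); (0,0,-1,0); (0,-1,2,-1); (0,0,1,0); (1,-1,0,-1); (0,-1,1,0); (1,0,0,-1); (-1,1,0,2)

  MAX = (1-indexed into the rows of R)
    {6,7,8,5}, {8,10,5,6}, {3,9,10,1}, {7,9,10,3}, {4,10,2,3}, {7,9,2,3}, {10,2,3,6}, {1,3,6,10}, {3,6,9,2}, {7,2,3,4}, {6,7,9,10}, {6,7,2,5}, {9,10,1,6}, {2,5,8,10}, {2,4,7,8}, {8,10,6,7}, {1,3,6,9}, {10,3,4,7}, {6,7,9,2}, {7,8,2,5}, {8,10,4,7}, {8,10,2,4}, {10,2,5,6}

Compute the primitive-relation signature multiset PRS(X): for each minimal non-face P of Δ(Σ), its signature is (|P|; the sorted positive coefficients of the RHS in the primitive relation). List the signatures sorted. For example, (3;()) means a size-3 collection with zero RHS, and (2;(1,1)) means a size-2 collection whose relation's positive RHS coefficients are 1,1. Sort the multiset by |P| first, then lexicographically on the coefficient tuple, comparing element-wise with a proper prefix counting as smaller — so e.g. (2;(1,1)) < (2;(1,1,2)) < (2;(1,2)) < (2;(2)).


Primitive collections (18):

  {3,8}:  v_{3} + v_{8} = 0  ⟹  sig = (2;())
  {4,6}:  v_{4} + v_{6} = 0  ⟹  sig = (2;())
  {3,5}:  v_{3} + v_{5} = v_{2} + v_{6}  ⟹  sig = (2;(1,1))
  {4,5}:  v_{4} + v_{5} = v_{2} + v_{8}  ⟹  sig = (2;(1,1))
  {4,9}:  v_{4} + v_{9} = v_{3} + v_{7}  ⟹  sig = (2;(1,1))
  {8,9}:  v_{8} + v_{9} = v_{6} + v_{7}  ⟹  sig = (2;(1,1))
  {1,4}:  v_{1} + v_{4} = v_{3} + v_{9} + v_{10}  ⟹  sig = (2;(1,1,1))
  {1,8}:  v_{1} + v_{8} = v_{6} + v_{9} + v_{10}  ⟹  sig = (2;(1,1,1))
  {5,9}:  v_{5} + v_{9} = v_{2} + 2·v_{6} + v_{7}  ⟹  sig = (2;(1,1,2))
  {1,7}:  v_{1} + v_{7} = 2·v_{9} + v_{10}  ⟹  sig = (2;(1,2))
  {1,5}:  v_{1} + v_{5} = v_{3} + 3·v_{6}  ⟹  sig = (2;(1,3))
  {1,2}:  v_{1} + v_{2} = 2·v_{3} + 2·v_{6}  ⟹  sig = (2;(2,2))
  {2,7,10}:  v_{2} + v_{7} + v_{10} = 0  ⟹  sig = (3;())
  {2,6,8}:  v_{2} + v_{6} + v_{8} = v_{5}  ⟹  sig = (3;(1))
  {3,6,7}:  v_{3} + v_{6} + v_{7} = v_{9}  ⟹  sig = (3;(1))
  {2,9,10}:  v_{2} + v_{9} + v_{10} = v_{3} + v_{6}  ⟹  sig = (3;(1,1))
  {5,7,10}:  v_{5} + v_{7} + v_{10} = v_{6} + v_{8}  ⟹  sig = (3;(1,1))
  {3,6,9,10}:  v_{3} + v_{6} + v_{9} + v_{10} = v_{1}  ⟹  sig = (4;(1))

Hence PRS(X_Σ) =
    |P|=2: 12 collections, coeffs (), (), (1,1), (1,1), (1,1), (1,1), (1,1,1), (1,1,1), (1,1,2), (1,2), (1,3), (2,2)
    |P|=3: 5 collections, coeffs (), (1), (1), (1,1), (1,1)
    |P|=4: 1 collection, coeffs (1)


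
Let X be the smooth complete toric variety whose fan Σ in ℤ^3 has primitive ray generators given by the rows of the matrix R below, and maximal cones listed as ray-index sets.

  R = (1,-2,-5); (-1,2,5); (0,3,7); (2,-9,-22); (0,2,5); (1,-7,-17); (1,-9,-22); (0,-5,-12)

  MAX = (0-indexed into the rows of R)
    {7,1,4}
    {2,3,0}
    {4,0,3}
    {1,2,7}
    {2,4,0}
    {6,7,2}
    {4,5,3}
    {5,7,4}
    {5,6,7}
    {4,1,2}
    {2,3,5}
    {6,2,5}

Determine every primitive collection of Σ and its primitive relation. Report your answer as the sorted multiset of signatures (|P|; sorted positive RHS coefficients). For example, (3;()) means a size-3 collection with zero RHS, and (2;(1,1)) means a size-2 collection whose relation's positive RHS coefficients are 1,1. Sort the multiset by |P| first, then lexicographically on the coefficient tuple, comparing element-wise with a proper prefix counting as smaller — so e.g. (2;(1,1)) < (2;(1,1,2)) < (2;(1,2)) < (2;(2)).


14 minimal non-faces of Δ(Σ) (on 8 rays):

  P = {0,1}:  v_{0} + v_{1} = 0  so sig = (2;())
  P = {0,5}:  v_{0} + v_{5} = v_{3}  so sig = (2;(1))
  P = {0,7}:  v_{0} + v_{7} = v_{5}  so sig = (2;(1))
  P = {1,3}:  v_{1} + v_{3} = v_{5}  so sig = (2;(1))
  P = {1,5}:  v_{1} + v_{5} = v_{7}  so sig = (2;(1))
  P = {4,6}:  v_{4} + v_{6} = v_{5}  so sig = (2;(1))
  P = {0,6}:  v_{0} + v_{6} = v_{2} + 2·v_{5}  so sig = (2;(1,2))
  P = {1,6}:  v_{1} + v_{6} = v_{2} + 2·v_{7}  so sig = (2;(1,2))
  P = {3,6}:  v_{3} + v_{6} = v_{2} + 3·v_{5}  so sig = (2;(1,3))
  P = {3,7}:  v_{3} + v_{7} = 2·v_{5}  so sig = (2;(2))
  P = {2,4,7}:  v_{2} + v_{4} + v_{7} = 0  so sig = (3;())
  P = {2,4,5}:  v_{2} + v_{4} + v_{5} = v_{0}  so sig = (3;(1))
  P = {2,5,7}:  v_{2} + v_{5} + v_{7} = v_{6}  so sig = (3;(1))
  P = {2,3,4}:  v_{2} + v_{3} + v_{4} = 2·v_{0}  so sig = (3;(2))

Sorted signature multiset PRS(X):
    (2;())
    (2;(1))
    (2;(1))
    (2;(1))
    (2;(1))
    (2;(1))
    (2;(1,2))
    (2;(1,2))
    (2;(1,3))
    (2;(2))
    (3;())
    (3;(1))
    (3;(1))
    (3;(2))


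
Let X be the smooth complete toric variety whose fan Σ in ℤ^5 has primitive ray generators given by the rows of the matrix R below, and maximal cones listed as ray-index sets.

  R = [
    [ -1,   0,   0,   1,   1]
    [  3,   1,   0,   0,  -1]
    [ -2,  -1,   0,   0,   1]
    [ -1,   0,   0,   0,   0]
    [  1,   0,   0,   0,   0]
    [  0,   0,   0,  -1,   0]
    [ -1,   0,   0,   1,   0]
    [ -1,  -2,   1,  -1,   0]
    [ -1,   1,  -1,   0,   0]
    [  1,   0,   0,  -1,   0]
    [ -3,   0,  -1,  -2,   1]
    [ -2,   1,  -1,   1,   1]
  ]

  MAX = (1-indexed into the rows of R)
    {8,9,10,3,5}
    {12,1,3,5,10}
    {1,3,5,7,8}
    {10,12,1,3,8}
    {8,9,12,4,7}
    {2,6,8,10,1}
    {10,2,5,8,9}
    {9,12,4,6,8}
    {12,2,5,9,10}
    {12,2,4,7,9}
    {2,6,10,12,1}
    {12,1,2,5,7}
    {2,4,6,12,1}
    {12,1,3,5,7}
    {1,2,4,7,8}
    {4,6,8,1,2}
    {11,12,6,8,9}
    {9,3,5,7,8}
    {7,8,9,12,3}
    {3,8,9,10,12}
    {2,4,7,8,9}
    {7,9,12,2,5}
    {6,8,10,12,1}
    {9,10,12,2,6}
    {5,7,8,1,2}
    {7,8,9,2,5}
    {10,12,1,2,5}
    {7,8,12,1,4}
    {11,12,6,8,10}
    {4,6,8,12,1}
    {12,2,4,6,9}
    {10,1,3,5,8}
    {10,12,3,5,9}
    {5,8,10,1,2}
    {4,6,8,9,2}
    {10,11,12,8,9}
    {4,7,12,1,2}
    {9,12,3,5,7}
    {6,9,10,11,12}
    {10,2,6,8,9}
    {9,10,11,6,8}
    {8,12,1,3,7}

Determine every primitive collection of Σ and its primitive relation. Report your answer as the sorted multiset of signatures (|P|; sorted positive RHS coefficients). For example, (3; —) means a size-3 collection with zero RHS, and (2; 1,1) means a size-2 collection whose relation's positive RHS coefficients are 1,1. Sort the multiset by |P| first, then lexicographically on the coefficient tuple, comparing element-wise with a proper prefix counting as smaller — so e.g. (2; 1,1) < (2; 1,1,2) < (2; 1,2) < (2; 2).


|primitive collections| = 18. Relations:

  {4,5}:  v_{4} + v_{5} = 0  so sig = (2; —)
  {7,10}:  v_{7} + v_{10} = 0  so sig = (2; —)
  {1,9}:  v_{1} + v_{9} = v_{12}  so sig = (2; 1)
  {2,3}:  v_{2} + v_{3} = v_{5}  so sig = (2; 1)
  {4,10}:  v_{4} + v_{10} = v_{6}  so sig = (2; 1)
  {5,6}:  v_{5} + v_{6} = v_{10}  so sig = (2; 1)
  {6,7}:  v_{6} + v_{7} = v_{4}  so sig = (2; 1)
  {3,4}:  v_{3} + v_{4} = v_{8} + v_{12}  so sig = (2; 1,1)
  {2,11}:  v_{2} + v_{11} = v_{6} + v_{9} + v_{10}  so sig = (2; 1,1,1)
  {3,6}:  v_{3} + v_{6} = v_{8} + v_{10} + v_{12}  so sig = (2; 1,1,1)
  {7,11}:  v_{7} + v_{11} = v_{6} + v_{8} + v_{9} + v_{12}  so sig = (2; 1,1,1,1)
  {1,11}:  v_{1} + v_{11} = v_{6} + v_{8} + v_{10} + 2·v_{12}  so sig = (2; 1,1,1,2)
  {4,11}:  v_{4} + v_{11} = 2·v_{6} + v_{8} + v_{9} + v_{12}  so sig = (2; 1,1,1,2)
  {5,11}:  v_{5} + v_{11} = v_{8} + v_{9} + 2·v_{10} + v_{12}  so sig = (2; 1,1,1,2)
  {3,11}:  v_{3} + v_{11} = 2·v_{8} + v_{9} + 2·v_{10} + 2·v_{12}  so sig = (2; 1,2,2,2)
  {2,8,12}:  v_{2} + v_{8} + v_{12} = 0  so sig = (3; —)
  {5,8,12}:  v_{5} + v_{8} + v_{12} = v_{3}  so sig = (3; 1)
  {6,8,9,10,12}:  v_{6} + v_{8} + v_{9} + v_{10} + v_{12} = v_{11}  so sig = (5; 1)

Sorted signature multiset PRS(X):
    (2; —)
    (2; —)
    (2; 1)
    (2; 1)
    (2; 1)
    (2; 1)
    (2; 1)
    (2; 1,1)
    (2; 1,1,1)
    (2; 1,1,1)
    (2; 1,1,1,1)
    (2; 1,1,1,2)
    (2; 1,1,1,2)
    (2; 1,1,1,2)
    (2; 1,2,2,2)
    (3; —)
    (3; 1)
    (5; 1)


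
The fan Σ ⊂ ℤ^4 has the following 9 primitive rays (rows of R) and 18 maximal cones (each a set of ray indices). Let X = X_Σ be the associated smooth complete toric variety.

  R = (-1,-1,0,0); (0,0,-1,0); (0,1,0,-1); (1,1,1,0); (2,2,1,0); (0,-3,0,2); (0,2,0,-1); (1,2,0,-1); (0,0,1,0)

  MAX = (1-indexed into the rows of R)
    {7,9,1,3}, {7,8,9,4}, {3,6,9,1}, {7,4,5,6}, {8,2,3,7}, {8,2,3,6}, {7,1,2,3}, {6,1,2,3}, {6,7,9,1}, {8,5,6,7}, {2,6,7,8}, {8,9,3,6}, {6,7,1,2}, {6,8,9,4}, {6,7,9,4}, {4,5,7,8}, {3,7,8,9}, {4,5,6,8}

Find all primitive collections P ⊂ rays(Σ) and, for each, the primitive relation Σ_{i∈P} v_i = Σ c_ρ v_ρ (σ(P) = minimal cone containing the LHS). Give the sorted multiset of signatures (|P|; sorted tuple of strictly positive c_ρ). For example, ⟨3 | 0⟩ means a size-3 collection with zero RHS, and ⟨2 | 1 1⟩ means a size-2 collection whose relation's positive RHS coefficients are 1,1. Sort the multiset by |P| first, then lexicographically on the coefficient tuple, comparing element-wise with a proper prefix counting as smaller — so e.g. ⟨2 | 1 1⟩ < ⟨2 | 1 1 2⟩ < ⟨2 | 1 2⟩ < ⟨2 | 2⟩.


12 minimal non-faces of Δ(Σ) (on 9 rays):

  • {2,9}:  v_{2} + v_{9} = 0  →  sig = ⟨2 | 0⟩
  • {1,4}:  v_{1} + v_{4} = v_{9}  →  sig = ⟨2 | 1⟩
  • {1,5}:  v_{1} + v_{5} = v_{4}  →  sig = ⟨2 | 1⟩
  • {1,8}:  v_{1} + v_{8} = v_{3}  →  sig = ⟨2 | 1⟩
  • {3,4}:  v_{3} + v_{4} = v_{8} + v_{9}  →  sig = ⟨2 | 1 1⟩
  • {3,5}:  v_{3} + v_{5} = v_{4} + v_{8}  →  sig = ⟨2 | 1 1⟩
  • {2,4}:  v_{2} + v_{4} = v_{6} + v_{7} + v_{8}  →  sig = ⟨2 | 1 1 1⟩
  • {5,9}:  v_{5} + v_{9} = 2·v_{4}  →  sig = ⟨2 | 2⟩
  • {2,5}:  v_{2} + v_{5} = 2·v_{6} + 2·v_{7} + 2·v_{8}  →  sig = ⟨2 | 2 2 2⟩
  • {3,6,7}:  v_{3} + v_{6} + v_{7} = 0  →  sig = ⟨3 | 0⟩
  • {4,6,7,8}:  v_{4} + v_{6} + v_{7} + v_{8} = v_{5}  →  sig = ⟨4 | 1⟩
  • {6,7,8,9}:  v_{6} + v_{7} + v_{8} + v_{9} = v_{4}  →  sig = ⟨4 | 1⟩

Hence PRS(X_Σ) =
    |P|=2: 9 collections, coeffs (), (1), (1), (1), (1,1), (1,1), (1,1,1), (2), (2,2,2)
    |P|=3: 1 collection, coeffs ()
    |P|=4: 2 collections, coeffs (1), (1)


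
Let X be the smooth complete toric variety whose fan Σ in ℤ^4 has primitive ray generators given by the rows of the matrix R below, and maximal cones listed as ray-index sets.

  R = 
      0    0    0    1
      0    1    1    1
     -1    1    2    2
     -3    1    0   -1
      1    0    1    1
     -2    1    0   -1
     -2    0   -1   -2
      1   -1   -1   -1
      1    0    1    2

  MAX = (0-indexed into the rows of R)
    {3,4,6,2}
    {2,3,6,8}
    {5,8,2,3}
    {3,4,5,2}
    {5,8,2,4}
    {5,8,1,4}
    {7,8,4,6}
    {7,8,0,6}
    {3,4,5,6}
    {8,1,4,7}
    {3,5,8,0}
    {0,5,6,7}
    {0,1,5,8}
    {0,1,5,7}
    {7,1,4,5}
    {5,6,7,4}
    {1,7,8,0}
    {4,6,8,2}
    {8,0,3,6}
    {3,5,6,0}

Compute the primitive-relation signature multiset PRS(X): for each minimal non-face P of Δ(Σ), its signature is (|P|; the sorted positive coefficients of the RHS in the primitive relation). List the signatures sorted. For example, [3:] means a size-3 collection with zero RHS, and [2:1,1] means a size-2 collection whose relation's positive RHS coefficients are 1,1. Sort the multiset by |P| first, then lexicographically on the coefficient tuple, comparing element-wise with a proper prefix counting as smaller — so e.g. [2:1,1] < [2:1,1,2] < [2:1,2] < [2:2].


Δ(Σ) — 9 vertices, 11 min non-faces:

  P={0,4}:  v_{0} + v_{4} = v_{8} ; sig = [2:1]
  P={1,6}:  v_{1} + v_{6} = v_{5} ; sig = [2:1]
  P={3,7}:  v_{3} + v_{7} = v_{6} ; sig = [2:1]
  P={2,7}:  v_{2} + v_{7} = v_{4} + v_{6} + v_{8} ; sig = [2:1,1,1]
  P={0,2}:  v_{0} + v_{2} = v_{3} + 2·v_{8} ; sig = [2:1,2]
  P={1,3}:  v_{1} + v_{3} = 2·v_{5} + v_{8} ; sig = [2:1,2]
  P={1,2}:  v_{1} + v_{2} = v_{4} + 2·v_{5} + 2·v_{8} ; sig = [2:1,2,2]
  P={5,7,8}:  v_{5} + v_{7} + v_{8} = 0 ; sig = [3:]
  P={3,4,8}:  v_{3} + v_{4} + v_{8} = v_{2} ; sig = [3:1]
  P={5,6,8}:  v_{5} + v_{6} + v_{8} = v_{3} ; sig = [3:1]
  P={2,5,6}:  v_{2} + v_{5} + v_{6} = 2·v_{3} + v_{4} ; sig = [3:1,2]

Sorted signature multiset PRS(X):
{ [2:1] ×3,  [2:1,1,1],  [2:1,2] ×2,  [2:1,2,2],  [3:],  [3:1] ×2,  [3:1,2] }


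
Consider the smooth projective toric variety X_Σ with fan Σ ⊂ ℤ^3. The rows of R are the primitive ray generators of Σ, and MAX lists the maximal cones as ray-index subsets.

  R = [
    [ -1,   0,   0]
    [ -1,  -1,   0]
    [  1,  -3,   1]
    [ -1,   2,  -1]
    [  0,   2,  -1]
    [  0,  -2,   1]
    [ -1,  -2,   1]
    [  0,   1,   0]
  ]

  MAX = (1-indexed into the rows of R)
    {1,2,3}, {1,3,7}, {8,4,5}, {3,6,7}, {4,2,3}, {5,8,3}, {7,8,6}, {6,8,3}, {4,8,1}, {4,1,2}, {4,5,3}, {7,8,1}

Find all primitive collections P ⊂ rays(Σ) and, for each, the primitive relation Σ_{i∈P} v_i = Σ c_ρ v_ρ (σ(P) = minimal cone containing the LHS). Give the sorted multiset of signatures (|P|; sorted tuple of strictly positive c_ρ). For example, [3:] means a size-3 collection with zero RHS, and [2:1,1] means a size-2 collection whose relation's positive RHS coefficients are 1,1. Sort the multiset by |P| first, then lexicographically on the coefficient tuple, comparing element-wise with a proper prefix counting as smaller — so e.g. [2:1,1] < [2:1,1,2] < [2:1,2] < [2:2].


The 14 primitive collections of Σ (r=8, n=3):

  P = {5,6}:  v_{5} + v_{6} = 0  so sig = [2:]
  P = {1,5}:  v_{1} + v_{5} = v_{4}  so sig = [2:1]
  P = {1,6}:  v_{1} + v_{6} = v_{7}  so sig = [2:1]
  P = {2,8}:  v_{2} + v_{8} = v_{1}  so sig = [2:1]
  P = {4,6}:  v_{4} + v_{6} = v_{1}  so sig = [2:1]
  P = {5,7}:  v_{5} + v_{7} = v_{1}  so sig = [2:1]
  P = {2,5}:  v_{2} + v_{5} = v_{3} + 2·v_{4}  so sig = [2:1,2]
  P = {2,6}:  v_{2} + v_{6} = 2·v_{1} + v_{3}  so sig = [2:1,2]
  P = {2,7}:  v_{2} + v_{7} = 3·v_{1} + v_{3}  so sig = [2:1,3]
  P = {4,7}:  v_{4} + v_{7} = 2·v_{1}  so sig = [2:2]
  P = {3,4,8}:  v_{3} + v_{4} + v_{8} = 0  so sig = [3:]
  P = {1,3,4}:  v_{1} + v_{3} + v_{4} = v_{2}  so sig = [3:1]
  P = {1,3,8}:  v_{1} + v_{3} + v_{8} = v_{6}  so sig = [3:1]
  P = {3,7,8}:  v_{3} + v_{7} + v_{8} = 2·v_{6}  so sig = [3:2]

Hence PRS(X_Σ) =
    |P|=2: 10 collections, coeffs (), (1), (1), (1), (1), (1), (1,2), (1,2), (1,3), (2)
    |P|=3: 4 collections, coeffs (), (1), (1), (2)


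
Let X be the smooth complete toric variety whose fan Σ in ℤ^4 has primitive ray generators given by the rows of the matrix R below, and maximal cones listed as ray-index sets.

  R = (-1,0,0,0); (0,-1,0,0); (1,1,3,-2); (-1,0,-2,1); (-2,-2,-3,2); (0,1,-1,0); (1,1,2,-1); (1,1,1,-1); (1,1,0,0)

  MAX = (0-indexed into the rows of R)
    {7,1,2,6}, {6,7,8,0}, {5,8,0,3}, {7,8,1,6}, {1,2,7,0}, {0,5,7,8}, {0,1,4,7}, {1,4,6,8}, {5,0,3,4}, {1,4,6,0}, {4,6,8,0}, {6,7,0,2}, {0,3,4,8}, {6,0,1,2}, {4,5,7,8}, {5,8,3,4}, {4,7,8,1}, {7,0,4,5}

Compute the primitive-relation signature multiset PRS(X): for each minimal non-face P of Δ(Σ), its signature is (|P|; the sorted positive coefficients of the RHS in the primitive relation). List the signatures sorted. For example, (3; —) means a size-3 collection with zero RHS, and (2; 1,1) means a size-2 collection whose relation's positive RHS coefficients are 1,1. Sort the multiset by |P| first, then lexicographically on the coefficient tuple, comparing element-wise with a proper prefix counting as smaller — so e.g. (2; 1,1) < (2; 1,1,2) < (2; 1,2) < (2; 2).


14 minimal non-faces of Δ(Σ) (on 9 rays):

  P={3,7}:  v_{3} + v_{7} = v_{5}  so sig = (2; 1)
  P={1,3}:  v_{1} + v_{3} = v_{4} + v_{7}  so sig = (2; 1,1)
  P={2,3}:  v_{2} + v_{3} = v_{0} + v_{7}  so sig = (2; 1,1)
  P={2,4}:  v_{2} + v_{4} = v_{0} + v_{1}  so sig = (2; 1,1)
  P={2,8}:  v_{2} + v_{8} = v_{6} + v_{7}  so sig = (2; 1,1)
  P={3,6}:  v_{3} + v_{6} = v_{0} + v_{8}  so sig = (2; 1,1)
  P={5,6}:  v_{5} + v_{6} = v_{0} + v_{7} + v_{8}  so sig = (2; 1,1,1)
  P={1,5}:  v_{1} + v_{5} = v_{4} + 2·v_{7}  so sig = (2; 1,2)
  P={2,5}:  v_{2} + v_{5} = v_{0} + 2·v_{7}  so sig = (2; 1,2)
  P={0,1,8}:  v_{0} + v_{1} + v_{8} = 0  so sig = (3; —)
  P={4,6,7}:  v_{4} + v_{6} + v_{7} = 0  so sig = (3; —)
  P={0,1,6,7}:  v_{0} + v_{1} + v_{6} + v_{7} = v_{2}  so sig = (4; 1)
  P={0,4,7,8}:  v_{0} + v_{4} + v_{7} + v_{8} = v_{3}  so sig = (4; 1)
  P={0,4,5,8}:  v_{0} + v_{4} + v_{5} + v_{8} = 2·v_{3}  so sig = (4; 2)

so the primitive-relation signature multiset is
[(2; 1), (2; 1,1), (2; 1,1), (2; 1,1), (2; 1,1), (2; 1,1), (2; 1,1,1), (2; 1,2), (2; 1,2), (3; —), (3; —), (4; 1), (4; 1), (4; 2)]


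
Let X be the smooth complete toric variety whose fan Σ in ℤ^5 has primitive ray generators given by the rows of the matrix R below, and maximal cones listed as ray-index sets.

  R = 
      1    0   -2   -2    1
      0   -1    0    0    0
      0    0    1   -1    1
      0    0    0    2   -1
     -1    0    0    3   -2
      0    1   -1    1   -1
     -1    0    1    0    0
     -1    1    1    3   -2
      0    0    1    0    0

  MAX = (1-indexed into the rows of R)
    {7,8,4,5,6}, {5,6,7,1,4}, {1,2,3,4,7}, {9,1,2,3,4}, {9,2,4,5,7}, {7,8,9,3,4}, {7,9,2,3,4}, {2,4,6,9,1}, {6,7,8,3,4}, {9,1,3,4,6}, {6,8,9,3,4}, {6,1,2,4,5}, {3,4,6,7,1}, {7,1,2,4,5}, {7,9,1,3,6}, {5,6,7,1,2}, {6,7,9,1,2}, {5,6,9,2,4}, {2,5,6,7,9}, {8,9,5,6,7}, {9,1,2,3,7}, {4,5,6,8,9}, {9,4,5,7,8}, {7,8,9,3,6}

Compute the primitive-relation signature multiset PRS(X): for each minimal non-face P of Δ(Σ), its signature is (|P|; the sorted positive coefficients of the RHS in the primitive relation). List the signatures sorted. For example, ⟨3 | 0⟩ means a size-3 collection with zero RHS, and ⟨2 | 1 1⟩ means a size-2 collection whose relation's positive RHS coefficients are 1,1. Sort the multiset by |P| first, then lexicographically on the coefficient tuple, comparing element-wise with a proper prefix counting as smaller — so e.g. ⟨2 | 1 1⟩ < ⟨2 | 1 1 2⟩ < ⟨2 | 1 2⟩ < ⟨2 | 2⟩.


|primitive collections| = 8. Relations:

  P={1,8}:  v_{1} + v_{8} = v_{6} ; sig = ⟨2 | 1⟩
  P={2,8}:  v_{2} + v_{8} = v_{5} + v_{9} ; sig = ⟨2 | 1 1⟩
  P={3,5}:  v_{3} + v_{5} = v_{4} + v_{7} ; sig = ⟨2 | 1 1⟩
  P={2,3,6}:  v_{2} + v_{3} + v_{6} = 0 ; sig = ⟨3 | 0⟩
  P={1,5,9}:  v_{1} + v_{5} + v_{9} = v_{2} + v_{6} ; sig = ⟨3 | 1 1⟩
  P={1,4,7,9}:  v_{1} + v_{4} + v_{7} + v_{9} = 0 ; sig = ⟨4 | 0⟩
  P={2,4,6,7}:  v_{2} + v_{4} + v_{6} + v_{7} = v_{5} ; sig = ⟨4 | 1⟩
  P={4,6,7,9}:  v_{4} + v_{6} + v_{7} + v_{9} = v_{8} ; sig = ⟨4 | 1⟩

so the primitive-relation signature multiset is
    ⟨2 | 1⟩
    ⟨2 | 1 1⟩
    ⟨2 | 1 1⟩
    ⟨3 | 0⟩
    ⟨3 | 1 1⟩
    ⟨4 | 0⟩
    ⟨4 | 1⟩
    ⟨4 | 1⟩


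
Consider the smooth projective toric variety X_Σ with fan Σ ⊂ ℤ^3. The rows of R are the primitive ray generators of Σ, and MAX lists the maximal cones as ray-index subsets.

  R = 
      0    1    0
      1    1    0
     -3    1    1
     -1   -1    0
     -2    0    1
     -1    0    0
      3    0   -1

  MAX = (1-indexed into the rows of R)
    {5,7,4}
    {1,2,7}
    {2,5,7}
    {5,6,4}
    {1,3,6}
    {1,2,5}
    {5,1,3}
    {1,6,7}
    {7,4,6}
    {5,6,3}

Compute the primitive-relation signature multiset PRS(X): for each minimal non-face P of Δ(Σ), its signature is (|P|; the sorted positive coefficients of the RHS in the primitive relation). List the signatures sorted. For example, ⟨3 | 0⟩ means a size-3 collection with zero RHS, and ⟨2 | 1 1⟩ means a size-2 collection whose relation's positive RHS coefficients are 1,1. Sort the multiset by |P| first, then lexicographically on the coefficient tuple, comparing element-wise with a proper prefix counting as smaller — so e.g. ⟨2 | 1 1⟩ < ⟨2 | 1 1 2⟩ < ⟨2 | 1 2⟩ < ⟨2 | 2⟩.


Δ(Σ) — 7 vertices, 9 min non-faces:

  P = {2,4}:  v_{2} + v_{4} = 0  ⟹  sig = ⟨2 | 0⟩
  P = {1,4}:  v_{1} + v_{4} = v_{6}  ⟹  sig = ⟨2 | 1⟩
  P = {2,6}:  v_{2} + v_{6} = v_{1}  ⟹  sig = ⟨2 | 1⟩
  P = {3,7}:  v_{3} + v_{7} = v_{1}  ⟹  sig = ⟨2 | 1⟩
  P = {2,3}:  v_{2} + v_{3} = 2·v_{1} + v_{5}  ⟹  sig = ⟨2 | 1 2⟩
  P = {3,4}:  v_{3} + v_{4} = v_{5} + 2·v_{6}  ⟹  sig = ⟨2 | 1 2⟩
  P = {5,6,7}:  v_{5} + v_{6} + v_{7} = 0  ⟹  sig = ⟨3 | 0⟩
  P = {1,5,6}:  v_{1} + v_{5} + v_{6} = v_{3}  ⟹  sig = ⟨3 | 1⟩
  P = {1,5,7}:  v_{1} + v_{5} + v_{7} = v_{2}  ⟹  sig = ⟨3 | 1⟩

Signatures (|P|; sorted positive RHS coefficients), sorted:
{ ⟨2 | 0⟩,  ⟨2 | 1⟩ ×3,  ⟨2 | 1 2⟩ ×2,  ⟨3 | 0⟩,  ⟨3 | 1⟩ ×2 }


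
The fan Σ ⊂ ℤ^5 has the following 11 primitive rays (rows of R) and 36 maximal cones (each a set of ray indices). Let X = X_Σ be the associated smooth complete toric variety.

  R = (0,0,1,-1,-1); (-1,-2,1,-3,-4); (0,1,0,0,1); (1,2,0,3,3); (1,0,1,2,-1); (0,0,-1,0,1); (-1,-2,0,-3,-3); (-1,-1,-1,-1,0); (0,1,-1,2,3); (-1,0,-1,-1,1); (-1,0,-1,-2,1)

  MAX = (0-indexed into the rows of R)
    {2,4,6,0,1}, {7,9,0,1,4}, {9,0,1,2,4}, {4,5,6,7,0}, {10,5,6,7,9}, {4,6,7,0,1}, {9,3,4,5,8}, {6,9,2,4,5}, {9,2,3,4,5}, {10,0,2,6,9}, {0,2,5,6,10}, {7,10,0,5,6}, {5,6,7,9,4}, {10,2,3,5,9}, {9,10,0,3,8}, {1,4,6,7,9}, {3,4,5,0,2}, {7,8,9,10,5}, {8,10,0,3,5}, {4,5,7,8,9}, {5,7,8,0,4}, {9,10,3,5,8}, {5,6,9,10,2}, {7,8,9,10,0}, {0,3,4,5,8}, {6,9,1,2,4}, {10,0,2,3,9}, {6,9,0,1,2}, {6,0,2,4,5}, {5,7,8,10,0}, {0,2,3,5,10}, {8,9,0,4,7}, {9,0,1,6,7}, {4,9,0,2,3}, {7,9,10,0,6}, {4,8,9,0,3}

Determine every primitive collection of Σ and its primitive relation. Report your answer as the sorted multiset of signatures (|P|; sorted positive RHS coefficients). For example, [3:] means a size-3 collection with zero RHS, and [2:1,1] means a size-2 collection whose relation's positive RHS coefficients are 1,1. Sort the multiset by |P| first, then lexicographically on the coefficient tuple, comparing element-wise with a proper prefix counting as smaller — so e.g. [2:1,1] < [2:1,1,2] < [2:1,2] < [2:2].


The 12 primitive collections of Σ (r=11, n=5):

  P={3,6}:  v_{3} + v_{6} = 0  →  sig = [2:]
  P={4,10}:  v_{4} + v_{10} = 0  →  sig = [2:]
  P={1,5}:  v_{1} + v_{5} = v_{6}  →  sig = [2:1]
  P={2,7}:  v_{2} + v_{7} = v_{9}  →  sig = [2:1]
  P={3,7}:  v_{3} + v_{7} = v_{8}  →  sig = [2:1]
  P={6,8}:  v_{6} + v_{8} = v_{7}  →  sig = [2:1]
  P={2,8}:  v_{2} + v_{8} = v_{3} + v_{9}  →  sig = [2:1,1]
  P={1,3}:  v_{1} + v_{3} = v_{0} + v_{4} + v_{9}  →  sig = [2:1,1,1]
  P={1,10}:  v_{1} + v_{10} = v_{0} + v_{6} + v_{9}  →  sig = [2:1,1,1]
  P={1,8}:  v_{1} + v_{8} = v_{0} + v_{4} + v_{7} + v_{9}  →  sig = [2:1,1,1,1]
  P={0,5,9}:  v_{0} + v_{5} + v_{9} = v_{10}  →  sig = [3:1]
  P={0,4,6,9}:  v_{0} + v_{4} + v_{6} + v_{9} = v_{1}  →  sig = [4:1]

so the primitive-relation signature multiset is
    |P|=2: 10 collections, coeffs (), (), (1), (1), (1), (1), (1,1), (1,1,1), (1,1,1), (1,1,1,1)
    |P|=3: 1 collection, coeffs (1)
    |P|=4: 1 collection, coeffs (1)


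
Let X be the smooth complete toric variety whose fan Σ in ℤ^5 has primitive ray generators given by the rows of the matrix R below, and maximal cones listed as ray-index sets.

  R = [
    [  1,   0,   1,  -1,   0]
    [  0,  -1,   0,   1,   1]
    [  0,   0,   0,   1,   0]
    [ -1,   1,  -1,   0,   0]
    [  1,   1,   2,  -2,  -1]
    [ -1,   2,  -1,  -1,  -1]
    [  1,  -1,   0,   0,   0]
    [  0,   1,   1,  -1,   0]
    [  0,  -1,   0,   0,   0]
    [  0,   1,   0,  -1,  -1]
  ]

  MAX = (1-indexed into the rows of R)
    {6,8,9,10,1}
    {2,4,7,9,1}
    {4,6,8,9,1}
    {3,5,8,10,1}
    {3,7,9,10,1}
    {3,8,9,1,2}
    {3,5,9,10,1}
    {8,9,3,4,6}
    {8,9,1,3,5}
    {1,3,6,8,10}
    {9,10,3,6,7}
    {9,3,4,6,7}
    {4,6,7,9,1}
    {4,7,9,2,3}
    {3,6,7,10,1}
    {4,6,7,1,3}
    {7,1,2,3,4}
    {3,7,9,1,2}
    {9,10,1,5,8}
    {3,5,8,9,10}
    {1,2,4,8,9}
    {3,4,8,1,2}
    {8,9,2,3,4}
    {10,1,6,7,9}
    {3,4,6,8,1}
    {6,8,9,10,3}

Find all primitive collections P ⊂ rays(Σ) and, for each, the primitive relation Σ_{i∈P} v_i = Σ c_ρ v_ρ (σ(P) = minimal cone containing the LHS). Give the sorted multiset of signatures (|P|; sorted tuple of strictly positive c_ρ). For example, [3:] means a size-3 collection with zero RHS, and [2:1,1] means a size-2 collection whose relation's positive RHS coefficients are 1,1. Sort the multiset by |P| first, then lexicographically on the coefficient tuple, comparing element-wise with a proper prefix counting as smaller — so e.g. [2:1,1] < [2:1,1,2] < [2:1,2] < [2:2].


Primitive collections (11):

  {2,10}:  v_{2} + v_{10} = 0  →  sig = [2:]
  {2,6}:  v_{2} + v_{6} = v_{4}  →  sig = [2:1]
  {4,10}:  v_{4} + v_{10} = v_{6}  →  sig = [2:1]
  {7,8}:  v_{7} + v_{8} = v_{1}  →  sig = [2:1]
  {4,5}:  v_{4} + v_{5} = v_{8} + v_{10}  →  sig = [2:1,1]
  {2,5}:  v_{2} + v_{5} = v_{1} + v_{3} + v_{8} + v_{9}  →  sig = [2:1,1,1,1]
  {5,7}:  v_{5} + v_{7} = 2·v_{1} + v_{3} + v_{9} + v_{10}  →  sig = [2:1,1,1,2]
  {5,6}:  v_{5} + v_{6} = v_{8} + 2·v_{10}  →  sig = [2:1,2]
  {1,3,4,9}:  v_{1} + v_{3} + v_{4} + v_{9} = 0  →  sig = [4:]
  {1,3,6,9}:  v_{1} + v_{3} + v_{6} + v_{9} = v_{10}  →  sig = [4:1]
  {1,3,8,9,10}:  v_{1} + v_{3} + v_{8} + v_{9} + v_{10} = v_{5}  →  sig = [5:1]

Signatures (|P|; sorted positive RHS coefficients), sorted:
    [2:]
    [2:1]
    [2:1]
    [2:1]
    [2:1,1]
    [2:1,1,1,1]
    [2:1,1,1,2]
    [2:1,2]
    [4:]
    [4:1]
    [5:1]
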